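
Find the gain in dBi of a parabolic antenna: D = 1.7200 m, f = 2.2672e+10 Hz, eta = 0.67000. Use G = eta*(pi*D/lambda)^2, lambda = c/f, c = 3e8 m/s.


lambda = c / f = 3.0000e+08 / 2.2672e+10 = 0.01323218 m
G_linear = 0.67000 * (pi * 1.7200 / 0.01323218)^2 = 111729.7
G_dBi = 10 * log10(111729.7) = 50.48 dBi

50.48 dBi


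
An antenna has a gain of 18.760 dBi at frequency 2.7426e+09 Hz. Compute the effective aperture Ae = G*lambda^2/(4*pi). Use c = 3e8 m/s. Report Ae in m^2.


lambda = c / f = 3.0000e+08 / 2.7426e+09 = 0.1093853 m
G_linear = 10^(18.760/10) = 75.16229
Ae = G_linear * lambda^2 / (4*pi) = 75.16229 * 0.1093853^2 / (4*pi) = 0.07157 m^2

0.07157 m^2


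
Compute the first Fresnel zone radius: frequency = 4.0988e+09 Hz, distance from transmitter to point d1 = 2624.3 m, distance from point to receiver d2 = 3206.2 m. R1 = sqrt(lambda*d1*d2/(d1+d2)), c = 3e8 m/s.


lambda = c / f = 3.0000e+08 / 4.0988e+09 = 0.07319215 m
R1 = sqrt(0.07319215 * 2624.3 * 3206.2 / (2624.3 + 3206.2)) = 10.28 m

10.28 m


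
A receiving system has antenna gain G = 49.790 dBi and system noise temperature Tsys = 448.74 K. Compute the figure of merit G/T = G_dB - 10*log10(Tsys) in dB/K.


G/T = 49.790 - 10*log10(448.74) = 49.790 - 26.51995 = 23.27 dB/K

23.27 dB/K


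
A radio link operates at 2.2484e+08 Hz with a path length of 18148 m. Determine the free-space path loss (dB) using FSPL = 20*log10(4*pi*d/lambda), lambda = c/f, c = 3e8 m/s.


lambda = c / f = 3.0000e+08 / 2.2484e+08 = 1.334282 m
FSPL = 20 * log10(4*pi*18148/1.334282) = 104.7 dB

104.7 dB


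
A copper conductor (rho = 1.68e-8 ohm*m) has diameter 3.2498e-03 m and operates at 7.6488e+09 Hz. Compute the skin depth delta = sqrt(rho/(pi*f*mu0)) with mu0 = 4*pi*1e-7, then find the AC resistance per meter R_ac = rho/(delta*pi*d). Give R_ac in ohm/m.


delta = sqrt(1.68e-8 / (pi * 7.6488e+09 * 4*pi*1e-7)) = 7.458957e-07 m
R_ac = 1.68e-8 / (7.458957e-07 * pi * 3.2498e-03) = 2.206 ohm/m

2.206 ohm/m


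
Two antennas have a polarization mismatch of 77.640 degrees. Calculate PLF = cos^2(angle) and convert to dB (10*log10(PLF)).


PLF_linear = cos^2(77.640 deg) = 0.04581887
PLF_dB = 10 * log10(0.04581887) = -13.39 dB

-13.39 dB


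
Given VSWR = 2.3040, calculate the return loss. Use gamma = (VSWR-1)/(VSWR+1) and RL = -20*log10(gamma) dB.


gamma = (2.3040 - 1) / (2.3040 + 1) = 0.3946731
RL = -20 * log10(0.3946731) = 8.075 dB

8.075 dB


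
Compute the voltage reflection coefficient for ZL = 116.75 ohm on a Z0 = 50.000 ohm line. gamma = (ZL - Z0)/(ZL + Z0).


gamma = (116.75 - 50.000) / (116.75 + 50.000) = 0.4003

0.4003


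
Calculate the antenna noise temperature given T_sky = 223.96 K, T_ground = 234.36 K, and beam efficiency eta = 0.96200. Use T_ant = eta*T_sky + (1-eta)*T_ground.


T_ant = 0.96200 * 223.96 + (1 - 0.96200) * 234.36 = 224.4 K

224.4 K


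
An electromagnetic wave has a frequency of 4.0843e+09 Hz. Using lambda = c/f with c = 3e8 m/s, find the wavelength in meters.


lambda = c / f = 3.0000e+08 / 4.0843e+09 = 0.07345 m

0.07345 m


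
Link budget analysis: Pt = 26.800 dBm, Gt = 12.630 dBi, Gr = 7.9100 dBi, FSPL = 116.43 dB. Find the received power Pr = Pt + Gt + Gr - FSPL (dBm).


Pr = 26.800 + 12.630 + 7.9100 - 116.43 = -69.09 dBm

-69.09 dBm


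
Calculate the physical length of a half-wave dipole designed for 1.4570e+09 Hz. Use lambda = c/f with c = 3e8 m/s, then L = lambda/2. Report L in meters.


lambda = c / f = 3.0000e+08 / 1.4570e+09 = 0.2059025 m
L = lambda / 2 = 0.2059025 / 2 = 0.1030 m

0.1030 m


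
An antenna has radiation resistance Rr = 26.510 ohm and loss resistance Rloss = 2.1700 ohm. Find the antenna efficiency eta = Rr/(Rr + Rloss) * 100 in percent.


eta = 26.510 / (26.510 + 2.1700) * 100 = 92.43%

92.43%


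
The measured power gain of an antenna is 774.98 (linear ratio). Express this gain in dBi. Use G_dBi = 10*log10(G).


G_dBi = 10 * log10(774.98) = 28.89 dBi

28.89 dBi


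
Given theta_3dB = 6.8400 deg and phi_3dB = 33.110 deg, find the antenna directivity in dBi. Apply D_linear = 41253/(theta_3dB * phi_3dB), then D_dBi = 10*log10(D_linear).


D_linear = 41253 / (6.8400 * 33.110) = 182.1546
D_dBi = 10 * log10(182.1546) = 22.60 dBi

22.60 dBi


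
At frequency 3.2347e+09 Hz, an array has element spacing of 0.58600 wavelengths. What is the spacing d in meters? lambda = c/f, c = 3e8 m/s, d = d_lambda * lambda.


lambda = c / f = 3.0000e+08 / 3.2347e+09 = 0.09274430 m
d = 0.58600 * 0.09274430 = 0.05435 m

0.05435 m


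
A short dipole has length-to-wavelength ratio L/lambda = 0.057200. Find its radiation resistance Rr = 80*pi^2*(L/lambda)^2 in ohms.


Rr = 80 * pi^2 * (0.057200)^2 = 80 * 9.869604 * 3.271840e-03 = 2.583 ohm

2.583 ohm


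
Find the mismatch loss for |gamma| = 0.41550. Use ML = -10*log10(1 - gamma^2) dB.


ML = -10 * log10(1 - 0.41550^2) = -10 * log10(0.82735975) = 0.8231 dB

0.8231 dB


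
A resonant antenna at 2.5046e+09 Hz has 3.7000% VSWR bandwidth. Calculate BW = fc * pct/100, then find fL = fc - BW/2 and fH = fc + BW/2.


BW = 2.5046e+09 * 3.7000/100 = 9.267020e+07 Hz
fL = 2.5046e+09 - 9.267020e+07/2 = 2.458e+09 Hz
fH = 2.5046e+09 + 9.267020e+07/2 = 2.551e+09 Hz

BW=9.267e+07 Hz, fL=2.458e+09 Hz, fH=2.551e+09 Hz


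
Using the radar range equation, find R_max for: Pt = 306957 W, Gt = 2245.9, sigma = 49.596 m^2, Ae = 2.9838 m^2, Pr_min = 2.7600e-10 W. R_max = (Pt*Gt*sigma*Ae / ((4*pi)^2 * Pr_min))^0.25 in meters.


R^4 = 306957*2245.9*49.596*2.9838 / ((4*pi)^2 * 2.7600e-10) = 2.340753e+18
R_max = 2.340753e+18^0.25 = 39115 m

39115 m


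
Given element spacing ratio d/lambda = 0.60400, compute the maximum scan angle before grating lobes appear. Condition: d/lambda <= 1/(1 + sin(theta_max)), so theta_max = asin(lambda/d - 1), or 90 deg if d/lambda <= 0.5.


lambda/d - 1 = 1/0.60400 - 1 = 0.6556291
theta_max = asin(0.6556291) = 40.97 deg

40.97 deg


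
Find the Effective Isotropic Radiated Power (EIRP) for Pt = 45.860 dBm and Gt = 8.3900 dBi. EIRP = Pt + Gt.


EIRP = Pt + Gt = 45.860 + 8.3900 = 54.25 dBm

54.25 dBm


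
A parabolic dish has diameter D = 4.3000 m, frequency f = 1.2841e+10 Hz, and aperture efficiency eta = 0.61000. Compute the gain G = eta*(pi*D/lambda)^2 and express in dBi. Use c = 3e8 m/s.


lambda = c / f = 3.0000e+08 / 1.2841e+10 = 0.02336267 m
G_linear = 0.61000 * (pi * 4.3000 / 0.02336267)^2 = 203949.0
G_dBi = 10 * log10(203949.0) = 53.10 dBi

53.10 dBi


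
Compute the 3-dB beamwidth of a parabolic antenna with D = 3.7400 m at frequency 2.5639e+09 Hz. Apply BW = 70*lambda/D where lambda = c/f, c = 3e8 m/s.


lambda = c / f = 3.0000e+08 / 2.5639e+09 = 0.1170092 m
BW = 70 * 0.1170092 / 3.7400 = 2.190 deg

2.190 deg


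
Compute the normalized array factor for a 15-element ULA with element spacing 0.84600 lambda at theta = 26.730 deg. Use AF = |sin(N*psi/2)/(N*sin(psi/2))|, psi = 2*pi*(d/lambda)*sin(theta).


psi = 2*pi*0.84600*sin(26.730 deg) = 2.390875 rad
AF = |sin(15*2.390875/2) / (15*sin(2.390875/2))| = 0.05692

0.05692


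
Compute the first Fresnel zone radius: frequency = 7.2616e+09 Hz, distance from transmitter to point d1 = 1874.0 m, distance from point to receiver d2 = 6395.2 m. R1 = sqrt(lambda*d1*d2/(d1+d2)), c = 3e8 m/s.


lambda = c / f = 3.0000e+08 / 7.2616e+09 = 0.04131321 m
R1 = sqrt(0.04131321 * 1874.0 * 6395.2 / (1874.0 + 6395.2)) = 7.738 m

7.738 m


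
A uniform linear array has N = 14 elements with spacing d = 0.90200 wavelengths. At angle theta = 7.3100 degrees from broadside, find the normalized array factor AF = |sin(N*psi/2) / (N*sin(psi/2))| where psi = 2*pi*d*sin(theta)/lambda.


psi = 2*pi*0.90200*sin(7.3100 deg) = 0.7211113 rad
AF = |sin(14*0.7211113/2) / (14*sin(0.7211113/2))| = 0.1912

0.1912


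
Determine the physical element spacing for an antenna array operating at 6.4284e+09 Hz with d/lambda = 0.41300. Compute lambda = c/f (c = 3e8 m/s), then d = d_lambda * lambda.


lambda = c / f = 3.0000e+08 / 6.4284e+09 = 0.04666791 m
d = 0.41300 * 0.04666791 = 0.01927 m

0.01927 m


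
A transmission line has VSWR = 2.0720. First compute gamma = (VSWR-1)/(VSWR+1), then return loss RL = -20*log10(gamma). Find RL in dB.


gamma = (2.0720 - 1) / (2.0720 + 1) = 0.3489583
RL = -20 * log10(0.3489583) = 9.145 dB

9.145 dB


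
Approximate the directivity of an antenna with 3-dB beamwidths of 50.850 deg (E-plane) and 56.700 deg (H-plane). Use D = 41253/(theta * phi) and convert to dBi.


D_linear = 41253 / (50.850 * 56.700) = 14.30809
D_dBi = 10 * log10(14.30809) = 11.56 dBi

11.56 dBi


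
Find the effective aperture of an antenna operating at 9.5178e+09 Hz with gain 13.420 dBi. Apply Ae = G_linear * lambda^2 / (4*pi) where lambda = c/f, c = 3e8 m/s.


lambda = c / f = 3.0000e+08 / 9.5178e+09 = 0.03151989 m
G_linear = 10^(13.420/10) = 21.97860
Ae = G_linear * lambda^2 / (4*pi) = 21.97860 * 0.03151989^2 / (4*pi) = 1.738e-03 m^2

1.738e-03 m^2


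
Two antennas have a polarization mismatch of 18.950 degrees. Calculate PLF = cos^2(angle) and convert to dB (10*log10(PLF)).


PLF_linear = cos^2(18.950 deg) = 0.8945420
PLF_dB = 10 * log10(0.8945420) = -0.4840 dB

-0.4840 dB


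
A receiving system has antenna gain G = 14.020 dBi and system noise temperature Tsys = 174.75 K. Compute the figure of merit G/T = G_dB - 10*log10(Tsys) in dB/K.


G/T = 14.020 - 10*log10(174.75) = 14.020 - 22.42417 = -8.404 dB/K

-8.404 dB/K


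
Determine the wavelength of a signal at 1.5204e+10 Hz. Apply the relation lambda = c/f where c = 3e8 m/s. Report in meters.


lambda = c / f = 3.0000e+08 / 1.5204e+10 = 0.01973 m

0.01973 m


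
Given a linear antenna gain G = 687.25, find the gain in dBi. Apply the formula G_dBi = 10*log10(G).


G_dBi = 10 * log10(687.25) = 28.37 dBi

28.37 dBi


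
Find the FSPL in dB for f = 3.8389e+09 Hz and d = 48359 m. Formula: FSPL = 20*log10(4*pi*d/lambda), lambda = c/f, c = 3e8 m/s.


lambda = c / f = 3.0000e+08 / 3.8389e+09 = 0.07814739 m
FSPL = 20 * log10(4*pi*48359/0.07814739) = 137.8 dB

137.8 dB


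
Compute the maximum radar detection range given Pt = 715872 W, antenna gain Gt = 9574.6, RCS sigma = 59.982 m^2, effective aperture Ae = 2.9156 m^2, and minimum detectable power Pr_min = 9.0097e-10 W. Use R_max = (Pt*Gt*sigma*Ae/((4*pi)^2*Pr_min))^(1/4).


R^4 = 715872*9574.6*59.982*2.9156 / ((4*pi)^2 * 9.0097e-10) = 8.425096e+18
R_max = 8.425096e+18^0.25 = 53876 m

53876 m


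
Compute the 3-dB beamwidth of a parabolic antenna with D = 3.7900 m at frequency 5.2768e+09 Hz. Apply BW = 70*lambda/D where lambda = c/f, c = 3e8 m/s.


lambda = c / f = 3.0000e+08 / 5.2768e+09 = 0.05685264 m
BW = 70 * 0.05685264 / 3.7900 = 1.050 deg

1.050 deg


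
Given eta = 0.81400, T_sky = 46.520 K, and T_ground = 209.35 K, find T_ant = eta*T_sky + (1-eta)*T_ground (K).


T_ant = 0.81400 * 46.520 + (1 - 0.81400) * 209.35 = 76.81 K

76.81 K


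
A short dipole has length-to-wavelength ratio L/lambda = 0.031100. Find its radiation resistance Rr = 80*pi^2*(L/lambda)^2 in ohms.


Rr = 80 * pi^2 * (0.031100)^2 = 80 * 9.869604 * 9.672100e-04 = 0.7637 ohm

0.7637 ohm


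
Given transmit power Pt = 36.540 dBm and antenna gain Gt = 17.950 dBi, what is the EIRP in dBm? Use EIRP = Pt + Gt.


EIRP = Pt + Gt = 36.540 + 17.950 = 54.49 dBm

54.49 dBm


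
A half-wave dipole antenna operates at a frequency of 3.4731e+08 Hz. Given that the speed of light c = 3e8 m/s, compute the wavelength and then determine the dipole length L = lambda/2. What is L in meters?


lambda = c / f = 3.0000e+08 / 3.4731e+08 = 0.8637816 m
L = lambda / 2 = 0.8637816 / 2 = 0.4319 m

0.4319 m


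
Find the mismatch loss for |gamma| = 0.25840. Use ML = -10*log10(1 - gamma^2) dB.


ML = -10 * log10(1 - 0.25840^2) = -10 * log10(0.93322944) = 0.3001 dB

0.3001 dB


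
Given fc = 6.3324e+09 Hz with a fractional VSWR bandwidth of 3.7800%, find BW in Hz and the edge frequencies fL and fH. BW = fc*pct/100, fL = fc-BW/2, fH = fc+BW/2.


BW = 6.3324e+09 * 3.7800/100 = 2.393647e+08 Hz
fL = 6.3324e+09 - 2.393647e+08/2 = 6.213e+09 Hz
fH = 6.3324e+09 + 2.393647e+08/2 = 6.452e+09 Hz

BW=2.394e+08 Hz, fL=6.213e+09 Hz, fH=6.452e+09 Hz


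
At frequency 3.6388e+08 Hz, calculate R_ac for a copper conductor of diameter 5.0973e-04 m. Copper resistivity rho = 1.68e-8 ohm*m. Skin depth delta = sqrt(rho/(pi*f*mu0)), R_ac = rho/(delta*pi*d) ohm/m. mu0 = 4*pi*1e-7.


delta = sqrt(1.68e-8 / (pi * 3.6388e+08 * 4*pi*1e-7)) = 3.419760e-06 m
R_ac = 1.68e-8 / (3.419760e-06 * pi * 5.0973e-04) = 3.068 ohm/m

3.068 ohm/m


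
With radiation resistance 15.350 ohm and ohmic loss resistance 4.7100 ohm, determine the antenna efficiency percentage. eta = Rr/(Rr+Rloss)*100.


eta = 15.350 / (15.350 + 4.7100) * 100 = 76.52%

76.52%


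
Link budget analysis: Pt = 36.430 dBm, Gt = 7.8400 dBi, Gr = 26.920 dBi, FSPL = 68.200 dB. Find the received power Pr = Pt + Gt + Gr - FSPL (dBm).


Pr = 36.430 + 7.8400 + 26.920 - 68.200 = 2.99 dBm

2.99 dBm


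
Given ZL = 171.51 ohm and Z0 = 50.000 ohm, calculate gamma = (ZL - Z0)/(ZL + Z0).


gamma = (171.51 - 50.000) / (171.51 + 50.000) = 0.5486

0.5486


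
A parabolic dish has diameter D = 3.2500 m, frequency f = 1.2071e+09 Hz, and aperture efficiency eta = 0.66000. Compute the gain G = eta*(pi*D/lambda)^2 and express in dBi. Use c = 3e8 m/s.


lambda = c / f = 3.0000e+08 / 1.2071e+09 = 0.2485295 m
G_linear = 0.66000 * (pi * 3.2500 / 0.2485295)^2 = 1113.921
G_dBi = 10 * log10(1113.921) = 30.47 dBi

30.47 dBi


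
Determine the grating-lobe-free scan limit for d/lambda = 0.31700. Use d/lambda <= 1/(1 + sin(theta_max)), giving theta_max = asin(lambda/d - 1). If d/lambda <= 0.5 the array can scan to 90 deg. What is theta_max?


lambda/d - 1 = 1/0.31700 - 1 = 2.154574 >= 1
d/lambda <= 0.5, so the array can scan to endfire without grating lobes: theta_max = 90 deg

90 deg


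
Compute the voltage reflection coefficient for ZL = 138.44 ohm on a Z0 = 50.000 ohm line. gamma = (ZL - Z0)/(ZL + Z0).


gamma = (138.44 - 50.000) / (138.44 + 50.000) = 0.4693

0.4693


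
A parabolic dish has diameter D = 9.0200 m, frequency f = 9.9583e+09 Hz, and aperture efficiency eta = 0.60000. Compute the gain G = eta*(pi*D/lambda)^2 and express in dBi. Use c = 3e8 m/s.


lambda = c / f = 3.0000e+08 / 9.9583e+09 = 0.03012562 m
G_linear = 0.60000 * (pi * 9.0200 / 0.03012562)^2 = 530874.8
G_dBi = 10 * log10(530874.8) = 57.25 dBi

57.25 dBi


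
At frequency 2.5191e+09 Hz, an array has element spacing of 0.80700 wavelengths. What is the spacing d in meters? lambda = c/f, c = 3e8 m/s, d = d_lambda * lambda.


lambda = c / f = 3.0000e+08 / 2.5191e+09 = 0.1190902 m
d = 0.80700 * 0.1190902 = 0.09611 m

0.09611 m


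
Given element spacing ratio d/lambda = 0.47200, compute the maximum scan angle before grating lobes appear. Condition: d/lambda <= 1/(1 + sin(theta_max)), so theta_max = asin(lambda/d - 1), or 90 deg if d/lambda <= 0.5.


lambda/d - 1 = 1/0.47200 - 1 = 1.118644 >= 1
d/lambda <= 0.5, so the array can scan to endfire without grating lobes: theta_max = 90 deg

90 deg


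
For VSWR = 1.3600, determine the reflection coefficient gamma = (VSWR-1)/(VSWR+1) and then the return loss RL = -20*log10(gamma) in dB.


gamma = (1.3600 - 1) / (1.3600 + 1) = 0.1525424
RL = -20 * log10(0.1525424) = 16.33 dB

16.33 dB


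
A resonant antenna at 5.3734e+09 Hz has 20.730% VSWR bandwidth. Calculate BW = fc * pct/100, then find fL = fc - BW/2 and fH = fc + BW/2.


BW = 5.3734e+09 * 20.730/100 = 1.113906e+09 Hz
fL = 5.3734e+09 - 1.113906e+09/2 = 4.816e+09 Hz
fH = 5.3734e+09 + 1.113906e+09/2 = 5.930e+09 Hz

BW=1.114e+09 Hz, fL=4.816e+09 Hz, fH=5.930e+09 Hz


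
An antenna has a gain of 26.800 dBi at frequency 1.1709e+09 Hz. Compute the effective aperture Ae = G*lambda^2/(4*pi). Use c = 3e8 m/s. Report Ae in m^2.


lambda = c / f = 3.0000e+08 / 1.1709e+09 = 0.2562132 m
G_linear = 10^(26.800/10) = 478.6301
Ae = G_linear * lambda^2 / (4*pi) = 478.6301 * 0.2562132^2 / (4*pi) = 2.500 m^2

2.500 m^2


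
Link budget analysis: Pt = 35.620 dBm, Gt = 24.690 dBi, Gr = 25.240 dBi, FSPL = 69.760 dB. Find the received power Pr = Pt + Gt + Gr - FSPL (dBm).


Pr = 35.620 + 24.690 + 25.240 - 69.760 = 15.79 dBm

15.79 dBm


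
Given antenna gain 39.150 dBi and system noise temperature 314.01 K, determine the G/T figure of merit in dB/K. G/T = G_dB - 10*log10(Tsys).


G/T = 39.150 - 10*log10(314.01) = 39.150 - 24.96943 = 14.18 dB/K

14.18 dB/K


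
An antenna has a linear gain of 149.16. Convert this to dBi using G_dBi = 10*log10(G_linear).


G_dBi = 10 * log10(149.16) = 21.74 dBi

21.74 dBi


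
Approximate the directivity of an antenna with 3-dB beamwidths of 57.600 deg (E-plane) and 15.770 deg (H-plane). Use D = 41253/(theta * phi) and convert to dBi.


D_linear = 41253 / (57.600 * 15.770) = 45.41521
D_dBi = 10 * log10(45.41521) = 16.57 dBi

16.57 dBi


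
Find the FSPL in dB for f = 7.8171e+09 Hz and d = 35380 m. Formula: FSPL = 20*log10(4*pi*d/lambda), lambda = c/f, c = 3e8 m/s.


lambda = c / f = 3.0000e+08 / 7.8171e+09 = 0.03837740 m
FSPL = 20 * log10(4*pi*35380/0.03837740) = 141.3 dB

141.3 dB


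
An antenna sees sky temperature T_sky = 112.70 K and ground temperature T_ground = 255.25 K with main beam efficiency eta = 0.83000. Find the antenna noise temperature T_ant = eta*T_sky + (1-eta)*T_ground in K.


T_ant = 0.83000 * 112.70 + (1 - 0.83000) * 255.25 = 136.9 K

136.9 K


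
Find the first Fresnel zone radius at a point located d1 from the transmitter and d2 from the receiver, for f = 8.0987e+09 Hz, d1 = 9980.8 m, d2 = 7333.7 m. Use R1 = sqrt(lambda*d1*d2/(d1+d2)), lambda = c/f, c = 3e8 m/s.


lambda = c / f = 3.0000e+08 / 8.0987e+09 = 0.03704298 m
R1 = sqrt(0.03704298 * 9980.8 * 7333.7 / (9980.8 + 7333.7)) = 12.51 m

12.51 m


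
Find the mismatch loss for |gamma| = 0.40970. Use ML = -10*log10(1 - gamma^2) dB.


ML = -10 * log10(1 - 0.40970^2) = -10 * log10(0.83214591) = 0.7980 dB

0.7980 dB


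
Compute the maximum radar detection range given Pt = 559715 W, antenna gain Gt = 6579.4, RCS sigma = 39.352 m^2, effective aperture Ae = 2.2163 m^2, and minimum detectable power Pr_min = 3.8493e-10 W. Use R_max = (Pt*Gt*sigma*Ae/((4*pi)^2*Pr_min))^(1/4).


R^4 = 559715*6579.4*39.352*2.2163 / ((4*pi)^2 * 3.8493e-10) = 5.283809e+18
R_max = 5.283809e+18^0.25 = 47944 m

47944 m


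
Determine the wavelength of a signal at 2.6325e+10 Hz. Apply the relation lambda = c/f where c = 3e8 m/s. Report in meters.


lambda = c / f = 3.0000e+08 / 2.6325e+10 = 0.01140 m

0.01140 m


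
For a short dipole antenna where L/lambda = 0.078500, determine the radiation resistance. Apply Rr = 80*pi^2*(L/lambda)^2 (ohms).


Rr = 80 * pi^2 * (0.078500)^2 = 80 * 9.869604 * 6.162250e-03 = 4.866 ohm

4.866 ohm


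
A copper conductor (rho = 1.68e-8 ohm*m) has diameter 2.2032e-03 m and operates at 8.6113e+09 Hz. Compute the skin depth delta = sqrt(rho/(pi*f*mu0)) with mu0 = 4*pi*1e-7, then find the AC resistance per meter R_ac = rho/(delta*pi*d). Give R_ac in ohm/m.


delta = sqrt(1.68e-8 / (pi * 8.6113e+09 * 4*pi*1e-7)) = 7.029759e-07 m
R_ac = 1.68e-8 / (7.029759e-07 * pi * 2.2032e-03) = 3.453 ohm/m

3.453 ohm/m


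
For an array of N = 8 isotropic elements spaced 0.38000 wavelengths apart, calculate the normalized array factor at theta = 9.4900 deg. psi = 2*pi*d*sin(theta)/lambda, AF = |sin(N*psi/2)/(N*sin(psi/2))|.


psi = 2*pi*0.38000*sin(9.4900 deg) = 0.3936584 rad
AF = |sin(8*0.3936584/2) / (8*sin(0.3936584/2))| = 0.6392

0.6392


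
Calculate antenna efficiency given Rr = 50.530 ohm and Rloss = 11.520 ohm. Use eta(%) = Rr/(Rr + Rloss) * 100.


eta = 50.530 / (50.530 + 11.520) * 100 = 81.43%

81.43%


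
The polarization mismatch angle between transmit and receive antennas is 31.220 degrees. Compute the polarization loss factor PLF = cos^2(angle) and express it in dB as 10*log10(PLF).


PLF_linear = cos^2(31.220 deg) = 0.7313386
PLF_dB = 10 * log10(0.7313386) = -1.359 dB

-1.359 dB


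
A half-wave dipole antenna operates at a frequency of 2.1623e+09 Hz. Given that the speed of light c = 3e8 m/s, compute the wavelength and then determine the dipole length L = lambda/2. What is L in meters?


lambda = c / f = 3.0000e+08 / 2.1623e+09 = 0.1387412 m
L = lambda / 2 = 0.1387412 / 2 = 0.06937 m

0.06937 m


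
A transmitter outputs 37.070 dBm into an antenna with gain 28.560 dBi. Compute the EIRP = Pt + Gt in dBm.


EIRP = Pt + Gt = 37.070 + 28.560 = 65.63 dBm

65.63 dBm


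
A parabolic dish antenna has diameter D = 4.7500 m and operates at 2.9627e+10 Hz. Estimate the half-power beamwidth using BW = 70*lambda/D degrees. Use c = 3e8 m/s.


lambda = c / f = 3.0000e+08 / 2.9627e+10 = 0.01012590 m
BW = 70 * 0.01012590 / 4.7500 = 0.1492 deg

0.1492 deg


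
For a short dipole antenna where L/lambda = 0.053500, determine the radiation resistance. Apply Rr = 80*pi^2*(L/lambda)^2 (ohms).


Rr = 80 * pi^2 * (0.053500)^2 = 80 * 9.869604 * 2.862250e-03 = 2.260 ohm

2.260 ohm


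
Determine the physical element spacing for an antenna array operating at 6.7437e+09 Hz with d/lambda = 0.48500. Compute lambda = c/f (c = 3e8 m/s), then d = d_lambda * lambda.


lambda = c / f = 3.0000e+08 / 6.7437e+09 = 0.04448596 m
d = 0.48500 * 0.04448596 = 0.02158 m

0.02158 m


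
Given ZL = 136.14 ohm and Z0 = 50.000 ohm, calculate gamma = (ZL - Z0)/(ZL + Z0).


gamma = (136.14 - 50.000) / (136.14 + 50.000) = 0.4628

0.4628


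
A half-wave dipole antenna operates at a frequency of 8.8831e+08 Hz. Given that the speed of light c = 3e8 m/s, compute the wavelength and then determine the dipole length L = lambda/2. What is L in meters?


lambda = c / f = 3.0000e+08 / 8.8831e+08 = 0.3377199 m
L = lambda / 2 = 0.3377199 / 2 = 0.1689 m

0.1689 m


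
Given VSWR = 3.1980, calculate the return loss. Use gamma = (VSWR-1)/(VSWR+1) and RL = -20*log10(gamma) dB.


gamma = (3.1980 - 1) / (3.1980 + 1) = 0.5235827
RL = -20 * log10(0.5235827) = 5.620 dB

5.620 dB


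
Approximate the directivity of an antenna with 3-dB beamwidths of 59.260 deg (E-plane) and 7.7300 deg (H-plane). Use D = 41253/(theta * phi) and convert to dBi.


D_linear = 41253 / (59.260 * 7.7300) = 90.05636
D_dBi = 10 * log10(90.05636) = 19.55 dBi

19.55 dBi


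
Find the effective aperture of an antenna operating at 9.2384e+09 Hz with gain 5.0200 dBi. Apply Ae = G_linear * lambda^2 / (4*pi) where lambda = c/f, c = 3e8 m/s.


lambda = c / f = 3.0000e+08 / 9.2384e+09 = 0.03247316 m
G_linear = 10^(5.0200/10) = 3.176874
Ae = G_linear * lambda^2 / (4*pi) = 3.176874 * 0.03247316^2 / (4*pi) = 2.666e-04 m^2

2.666e-04 m^2


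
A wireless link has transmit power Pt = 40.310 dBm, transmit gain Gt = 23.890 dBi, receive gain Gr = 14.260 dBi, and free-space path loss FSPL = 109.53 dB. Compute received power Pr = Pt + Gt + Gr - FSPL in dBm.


Pr = 40.310 + 23.890 + 14.260 - 109.53 = -31.07 dBm

-31.07 dBm


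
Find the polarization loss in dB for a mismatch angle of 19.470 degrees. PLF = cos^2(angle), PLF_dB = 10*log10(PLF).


PLF_linear = cos^2(19.470 deg) = 0.8889023
PLF_dB = 10 * log10(0.8889023) = -0.5115 dB

-0.5115 dB


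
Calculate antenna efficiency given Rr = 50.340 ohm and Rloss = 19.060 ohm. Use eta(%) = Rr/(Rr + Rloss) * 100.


eta = 50.340 / (50.340 + 19.060) * 100 = 72.54%

72.54%


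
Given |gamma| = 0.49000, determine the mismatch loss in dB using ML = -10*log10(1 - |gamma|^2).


ML = -10 * log10(1 - 0.49000^2) = -10 * log10(0.7599) = 1.192 dB

1.192 dB


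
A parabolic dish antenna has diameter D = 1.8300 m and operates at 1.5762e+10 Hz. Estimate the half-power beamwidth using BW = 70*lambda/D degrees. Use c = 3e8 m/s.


lambda = c / f = 3.0000e+08 / 1.5762e+10 = 0.01903312 m
BW = 70 * 0.01903312 / 1.8300 = 0.7280 deg

0.7280 deg


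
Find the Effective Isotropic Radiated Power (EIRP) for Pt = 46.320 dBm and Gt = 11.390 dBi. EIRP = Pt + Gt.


EIRP = Pt + Gt = 46.320 + 11.390 = 57.71 dBm

57.71 dBm


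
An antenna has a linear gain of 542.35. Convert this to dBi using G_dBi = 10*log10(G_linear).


G_dBi = 10 * log10(542.35) = 27.34 dBi

27.34 dBi


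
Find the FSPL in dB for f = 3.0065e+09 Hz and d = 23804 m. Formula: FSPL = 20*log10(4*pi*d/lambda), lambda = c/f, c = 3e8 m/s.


lambda = c / f = 3.0000e+08 / 3.0065e+09 = 0.09978380 m
FSPL = 20 * log10(4*pi*23804/0.09978380) = 129.5 dB

129.5 dB


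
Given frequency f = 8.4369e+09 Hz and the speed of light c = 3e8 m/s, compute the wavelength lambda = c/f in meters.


lambda = c / f = 3.0000e+08 / 8.4369e+09 = 0.03556 m

0.03556 m


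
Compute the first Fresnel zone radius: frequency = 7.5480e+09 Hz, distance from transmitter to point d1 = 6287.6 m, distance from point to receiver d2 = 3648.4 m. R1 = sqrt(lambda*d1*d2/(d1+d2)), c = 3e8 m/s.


lambda = c / f = 3.0000e+08 / 7.5480e+09 = 0.03974563 m
R1 = sqrt(0.03974563 * 6287.6 * 3648.4 / (6287.6 + 3648.4)) = 9.579 m

9.579 m


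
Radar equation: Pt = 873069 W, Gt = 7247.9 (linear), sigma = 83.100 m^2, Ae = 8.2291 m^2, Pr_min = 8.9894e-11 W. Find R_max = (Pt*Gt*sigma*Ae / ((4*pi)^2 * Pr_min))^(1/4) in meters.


R^4 = 873069*7247.9*83.100*8.2291 / ((4*pi)^2 * 8.9894e-11) = 3.048342e+20
R_max = 3.048342e+20^0.25 = 132134 m

132134 m


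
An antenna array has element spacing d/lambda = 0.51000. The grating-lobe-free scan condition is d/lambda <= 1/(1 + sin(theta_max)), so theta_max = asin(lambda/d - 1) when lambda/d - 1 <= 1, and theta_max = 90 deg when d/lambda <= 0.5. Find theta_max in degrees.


lambda/d - 1 = 1/0.51000 - 1 = 0.9607843
theta_max = asin(0.9607843) = 73.90 deg

73.90 deg


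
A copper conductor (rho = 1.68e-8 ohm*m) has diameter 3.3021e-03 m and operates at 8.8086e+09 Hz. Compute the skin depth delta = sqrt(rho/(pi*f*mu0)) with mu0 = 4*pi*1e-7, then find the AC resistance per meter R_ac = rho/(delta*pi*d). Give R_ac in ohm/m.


delta = sqrt(1.68e-8 / (pi * 8.8086e+09 * 4*pi*1e-7)) = 6.950585e-07 m
R_ac = 1.68e-8 / (6.950585e-07 * pi * 3.3021e-03) = 2.330 ohm/m

2.330 ohm/m


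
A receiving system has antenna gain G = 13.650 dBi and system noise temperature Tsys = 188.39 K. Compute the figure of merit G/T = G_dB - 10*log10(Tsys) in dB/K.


G/T = 13.650 - 10*log10(188.39) = 13.650 - 22.75058 = -9.101 dB/K

-9.101 dB/K


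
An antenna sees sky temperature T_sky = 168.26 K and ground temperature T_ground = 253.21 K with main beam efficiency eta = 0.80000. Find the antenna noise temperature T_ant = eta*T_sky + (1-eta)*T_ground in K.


T_ant = 0.80000 * 168.26 + (1 - 0.80000) * 253.21 = 185.2 K

185.2 K


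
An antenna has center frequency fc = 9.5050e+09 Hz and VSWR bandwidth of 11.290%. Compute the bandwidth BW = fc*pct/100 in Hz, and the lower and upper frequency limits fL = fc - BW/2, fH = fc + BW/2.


BW = 9.5050e+09 * 11.290/100 = 1.073114e+09 Hz
fL = 9.5050e+09 - 1.073114e+09/2 = 8.968e+09 Hz
fH = 9.5050e+09 + 1.073114e+09/2 = 1.004e+10 Hz

BW=1.073e+09 Hz, fL=8.968e+09 Hz, fH=1.004e+10 Hz


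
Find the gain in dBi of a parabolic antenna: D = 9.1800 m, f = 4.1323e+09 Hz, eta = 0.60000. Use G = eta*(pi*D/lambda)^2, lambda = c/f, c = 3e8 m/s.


lambda = c / f = 3.0000e+08 / 4.1323e+09 = 0.07259879 m
G_linear = 0.60000 * (pi * 9.1800 / 0.07259879)^2 = 94684.22
G_dBi = 10 * log10(94684.22) = 49.76 dBi

49.76 dBi


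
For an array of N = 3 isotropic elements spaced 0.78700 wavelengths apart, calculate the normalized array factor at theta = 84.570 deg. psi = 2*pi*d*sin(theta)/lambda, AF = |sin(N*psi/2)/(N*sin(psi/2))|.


psi = 2*pi*0.78700*sin(84.570 deg) = 4.922677 rad
AF = |sin(3*4.922677/2) / (3*sin(4.922677/2))| = 0.4725

0.4725


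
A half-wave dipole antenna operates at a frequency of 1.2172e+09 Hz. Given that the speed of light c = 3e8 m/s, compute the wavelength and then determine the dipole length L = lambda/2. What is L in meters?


lambda = c / f = 3.0000e+08 / 1.2172e+09 = 0.2464673 m
L = lambda / 2 = 0.2464673 / 2 = 0.1232 m

0.1232 m


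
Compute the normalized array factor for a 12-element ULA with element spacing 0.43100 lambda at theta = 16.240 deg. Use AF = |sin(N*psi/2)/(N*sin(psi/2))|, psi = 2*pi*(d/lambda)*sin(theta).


psi = 2*pi*0.43100*sin(16.240 deg) = 0.7573380 rad
AF = |sin(12*0.7573380/2) / (12*sin(0.7573380/2))| = 0.2222

0.2222


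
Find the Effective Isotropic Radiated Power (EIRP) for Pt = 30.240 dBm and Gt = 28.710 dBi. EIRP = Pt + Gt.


EIRP = Pt + Gt = 30.240 + 28.710 = 58.95 dBm

58.95 dBm


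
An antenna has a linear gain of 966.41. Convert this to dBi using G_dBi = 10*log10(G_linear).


G_dBi = 10 * log10(966.41) = 29.85 dBi

29.85 dBi


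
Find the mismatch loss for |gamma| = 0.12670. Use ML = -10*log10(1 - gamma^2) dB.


ML = -10 * log10(1 - 0.12670^2) = -10 * log10(0.98394711) = 0.07028 dB

0.07028 dB


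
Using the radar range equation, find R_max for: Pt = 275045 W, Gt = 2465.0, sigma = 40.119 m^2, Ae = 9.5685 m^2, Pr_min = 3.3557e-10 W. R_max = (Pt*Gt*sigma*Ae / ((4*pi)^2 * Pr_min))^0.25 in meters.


R^4 = 275045*2465.0*40.119*9.5685 / ((4*pi)^2 * 3.3557e-10) = 4.911473e+18
R_max = 4.911473e+18^0.25 = 47076 m

47076 m


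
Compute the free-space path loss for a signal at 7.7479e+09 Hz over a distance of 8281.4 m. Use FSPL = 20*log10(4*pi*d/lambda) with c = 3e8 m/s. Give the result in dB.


lambda = c / f = 3.0000e+08 / 7.7479e+09 = 0.03872017 m
FSPL = 20 * log10(4*pi*8281.4/0.03872017) = 128.6 dB

128.6 dB


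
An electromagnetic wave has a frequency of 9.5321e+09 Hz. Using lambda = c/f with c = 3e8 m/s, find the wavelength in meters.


lambda = c / f = 3.0000e+08 / 9.5321e+09 = 0.03147 m

0.03147 m


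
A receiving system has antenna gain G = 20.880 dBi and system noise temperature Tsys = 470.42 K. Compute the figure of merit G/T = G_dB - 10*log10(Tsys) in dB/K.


G/T = 20.880 - 10*log10(470.42) = 20.880 - 26.72486 = -5.845 dB/K

-5.845 dB/K


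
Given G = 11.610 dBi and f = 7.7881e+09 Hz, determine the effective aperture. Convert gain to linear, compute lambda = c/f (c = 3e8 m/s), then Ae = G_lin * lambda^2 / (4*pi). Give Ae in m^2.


lambda = c / f = 3.0000e+08 / 7.7881e+09 = 0.03852031 m
G_linear = 10^(11.610/10) = 14.48772
Ae = G_linear * lambda^2 / (4*pi) = 14.48772 * 0.03852031^2 / (4*pi) = 1.711e-03 m^2

1.711e-03 m^2


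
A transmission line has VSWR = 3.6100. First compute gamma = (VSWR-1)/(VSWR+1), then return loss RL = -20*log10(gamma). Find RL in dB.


gamma = (3.6100 - 1) / (3.6100 + 1) = 0.5661605
RL = -20 * log10(0.5661605) = 4.941 dB

4.941 dB


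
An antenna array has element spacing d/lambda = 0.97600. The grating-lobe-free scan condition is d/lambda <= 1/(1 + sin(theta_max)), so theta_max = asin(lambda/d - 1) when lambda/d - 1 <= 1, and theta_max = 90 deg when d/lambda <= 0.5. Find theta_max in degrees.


lambda/d - 1 = 1/0.97600 - 1 = 0.02459016
theta_max = asin(0.02459016) = 1.409 deg

1.409 deg


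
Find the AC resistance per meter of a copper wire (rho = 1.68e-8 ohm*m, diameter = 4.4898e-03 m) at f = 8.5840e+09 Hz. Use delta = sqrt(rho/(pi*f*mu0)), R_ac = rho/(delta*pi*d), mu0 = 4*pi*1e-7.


delta = sqrt(1.68e-8 / (pi * 8.5840e+09 * 4*pi*1e-7)) = 7.040928e-07 m
R_ac = 1.68e-8 / (7.040928e-07 * pi * 4.4898e-03) = 1.692 ohm/m

1.692 ohm/m


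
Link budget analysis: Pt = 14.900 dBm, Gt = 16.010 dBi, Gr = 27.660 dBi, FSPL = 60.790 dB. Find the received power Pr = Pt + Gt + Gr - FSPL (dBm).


Pr = 14.900 + 16.010 + 27.660 - 60.790 = -2.22 dBm

-2.22 dBm


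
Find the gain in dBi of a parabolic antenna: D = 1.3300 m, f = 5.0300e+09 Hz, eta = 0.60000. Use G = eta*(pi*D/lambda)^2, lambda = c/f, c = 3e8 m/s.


lambda = c / f = 3.0000e+08 / 5.0300e+09 = 0.05964215 m
G_linear = 0.60000 * (pi * 1.3300 / 0.05964215)^2 = 2944.745
G_dBi = 10 * log10(2944.745) = 34.69 dBi

34.69 dBi


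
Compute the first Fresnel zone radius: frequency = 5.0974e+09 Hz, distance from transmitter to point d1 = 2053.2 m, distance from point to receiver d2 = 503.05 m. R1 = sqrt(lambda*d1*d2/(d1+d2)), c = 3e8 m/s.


lambda = c / f = 3.0000e+08 / 5.0974e+09 = 0.05885353 m
R1 = sqrt(0.05885353 * 2053.2 * 503.05 / (2053.2 + 503.05)) = 4.876 m

4.876 m


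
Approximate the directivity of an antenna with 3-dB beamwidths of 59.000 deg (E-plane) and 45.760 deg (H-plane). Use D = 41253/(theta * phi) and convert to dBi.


D_linear = 41253 / (59.000 * 45.760) = 15.27979
D_dBi = 10 * log10(15.27979) = 11.84 dBi

11.84 dBi


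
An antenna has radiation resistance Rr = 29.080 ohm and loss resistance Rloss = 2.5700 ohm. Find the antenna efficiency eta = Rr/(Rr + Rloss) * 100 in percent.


eta = 29.080 / (29.080 + 2.5700) * 100 = 91.88%

91.88%


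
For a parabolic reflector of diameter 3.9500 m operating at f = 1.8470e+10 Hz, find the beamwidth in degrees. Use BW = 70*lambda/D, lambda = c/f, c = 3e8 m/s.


lambda = c / f = 3.0000e+08 / 1.8470e+10 = 0.01624256 m
BW = 70 * 0.01624256 / 3.9500 = 0.2878 deg

0.2878 deg


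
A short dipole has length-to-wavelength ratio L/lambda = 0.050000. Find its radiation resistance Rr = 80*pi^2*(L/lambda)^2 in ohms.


Rr = 80 * pi^2 * (0.050000)^2 = 80 * 9.869604 * 2.500000e-03 = 1.974 ohm

1.974 ohm


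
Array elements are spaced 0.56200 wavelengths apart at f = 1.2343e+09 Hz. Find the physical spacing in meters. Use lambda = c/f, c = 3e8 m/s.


lambda = c / f = 3.0000e+08 / 1.2343e+09 = 0.2430527 m
d = 0.56200 * 0.2430527 = 0.1366 m

0.1366 m


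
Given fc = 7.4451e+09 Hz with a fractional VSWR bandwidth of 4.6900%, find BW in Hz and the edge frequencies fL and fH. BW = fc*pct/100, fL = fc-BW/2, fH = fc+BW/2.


BW = 7.4451e+09 * 4.6900/100 = 3.491752e+08 Hz
fL = 7.4451e+09 - 3.491752e+08/2 = 7.271e+09 Hz
fH = 7.4451e+09 + 3.491752e+08/2 = 7.620e+09 Hz

BW=3.492e+08 Hz, fL=7.271e+09 Hz, fH=7.620e+09 Hz


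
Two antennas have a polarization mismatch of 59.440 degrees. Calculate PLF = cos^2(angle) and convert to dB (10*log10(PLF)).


PLF_linear = cos^2(59.440 deg) = 0.2585116
PLF_dB = 10 * log10(0.2585116) = -5.875 dB

-5.875 dB


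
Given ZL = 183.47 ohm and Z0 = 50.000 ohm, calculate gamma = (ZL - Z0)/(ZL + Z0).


gamma = (183.47 - 50.000) / (183.47 + 50.000) = 0.5717

0.5717


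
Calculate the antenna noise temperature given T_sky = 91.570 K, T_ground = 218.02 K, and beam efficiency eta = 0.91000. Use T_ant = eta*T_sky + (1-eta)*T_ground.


T_ant = 0.91000 * 91.570 + (1 - 0.91000) * 218.02 = 103.0 K

103.0 K


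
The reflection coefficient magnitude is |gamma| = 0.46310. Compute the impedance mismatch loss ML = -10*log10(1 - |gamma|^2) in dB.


ML = -10 * log10(1 - 0.46310^2) = -10 * log10(0.78553839) = 1.048 dB

1.048 dB


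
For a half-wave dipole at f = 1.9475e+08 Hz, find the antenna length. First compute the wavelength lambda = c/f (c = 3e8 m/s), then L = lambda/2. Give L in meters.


lambda = c / f = 3.0000e+08 / 1.9475e+08 = 1.540436 m
L = lambda / 2 = 1.540436 / 2 = 0.7702 m

0.7702 m


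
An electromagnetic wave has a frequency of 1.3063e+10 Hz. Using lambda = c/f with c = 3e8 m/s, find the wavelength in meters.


lambda = c / f = 3.0000e+08 / 1.3063e+10 = 0.02297 m

0.02297 m


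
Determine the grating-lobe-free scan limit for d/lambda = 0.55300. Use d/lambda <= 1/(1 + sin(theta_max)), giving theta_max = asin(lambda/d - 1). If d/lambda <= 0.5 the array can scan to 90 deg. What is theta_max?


lambda/d - 1 = 1/0.55300 - 1 = 0.8083183
theta_max = asin(0.8083183) = 53.93 deg

53.93 deg


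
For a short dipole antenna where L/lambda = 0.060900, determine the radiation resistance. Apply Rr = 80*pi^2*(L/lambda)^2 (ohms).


Rr = 80 * pi^2 * (0.060900)^2 = 80 * 9.869604 * 3.708810e-03 = 2.928 ohm

2.928 ohm


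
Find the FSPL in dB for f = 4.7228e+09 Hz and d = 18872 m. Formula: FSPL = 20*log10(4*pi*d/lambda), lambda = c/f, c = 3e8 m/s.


lambda = c / f = 3.0000e+08 / 4.7228e+09 = 0.06352164 m
FSPL = 20 * log10(4*pi*18872/0.06352164) = 131.4 dB

131.4 dB


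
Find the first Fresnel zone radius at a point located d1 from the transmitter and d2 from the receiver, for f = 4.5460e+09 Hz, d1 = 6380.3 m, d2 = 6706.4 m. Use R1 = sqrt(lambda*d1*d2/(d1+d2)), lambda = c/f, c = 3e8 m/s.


lambda = c / f = 3.0000e+08 / 4.5460e+09 = 0.06599208 m
R1 = sqrt(0.06599208 * 6380.3 * 6706.4 / (6380.3 + 6706.4)) = 14.69 m

14.69 m


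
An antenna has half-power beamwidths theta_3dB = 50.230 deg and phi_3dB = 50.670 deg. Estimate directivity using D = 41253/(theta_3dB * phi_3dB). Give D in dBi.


D_linear = 41253 / (50.230 * 50.670) = 16.20845
D_dBi = 10 * log10(16.20845) = 12.10 dBi

12.10 dBi


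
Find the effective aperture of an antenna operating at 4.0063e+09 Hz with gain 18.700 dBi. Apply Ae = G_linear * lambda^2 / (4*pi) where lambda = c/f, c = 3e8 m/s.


lambda = c / f = 3.0000e+08 / 4.0063e+09 = 0.07488206 m
G_linear = 10^(18.700/10) = 74.13102
Ae = G_linear * lambda^2 / (4*pi) = 74.13102 * 0.07488206^2 / (4*pi) = 0.03308 m^2

0.03308 m^2


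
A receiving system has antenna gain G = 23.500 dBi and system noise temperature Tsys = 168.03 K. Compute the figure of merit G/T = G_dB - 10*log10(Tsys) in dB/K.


G/T = 23.500 - 10*log10(168.03) = 23.500 - 22.25387 = 1.246 dB/K

1.246 dB/K


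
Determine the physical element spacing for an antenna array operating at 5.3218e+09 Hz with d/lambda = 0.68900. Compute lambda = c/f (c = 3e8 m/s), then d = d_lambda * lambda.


lambda = c / f = 3.0000e+08 / 5.3218e+09 = 0.05637190 m
d = 0.68900 * 0.05637190 = 0.03884 m

0.03884 m


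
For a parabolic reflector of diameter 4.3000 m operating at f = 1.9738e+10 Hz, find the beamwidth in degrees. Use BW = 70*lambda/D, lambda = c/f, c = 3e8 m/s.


lambda = c / f = 3.0000e+08 / 1.9738e+10 = 0.01519911 m
BW = 70 * 0.01519911 / 4.3000 = 0.2474 deg

0.2474 deg


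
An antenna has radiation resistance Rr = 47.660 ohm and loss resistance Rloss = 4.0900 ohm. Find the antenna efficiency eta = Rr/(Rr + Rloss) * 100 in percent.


eta = 47.660 / (47.660 + 4.0900) * 100 = 92.10%

92.10%


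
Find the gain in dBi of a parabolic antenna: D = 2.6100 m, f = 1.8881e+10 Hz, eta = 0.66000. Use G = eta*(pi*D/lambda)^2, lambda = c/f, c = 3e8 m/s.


lambda = c / f = 3.0000e+08 / 1.8881e+10 = 0.01588899 m
G_linear = 0.66000 * (pi * 2.6100 / 0.01588899)^2 = 175764.9
G_dBi = 10 * log10(175764.9) = 52.45 dBi

52.45 dBi


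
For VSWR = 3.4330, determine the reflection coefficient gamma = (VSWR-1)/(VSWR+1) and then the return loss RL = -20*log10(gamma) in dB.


gamma = (3.4330 - 1) / (3.4330 + 1) = 0.5488383
RL = -20 * log10(0.5488383) = 5.211 dB

5.211 dB


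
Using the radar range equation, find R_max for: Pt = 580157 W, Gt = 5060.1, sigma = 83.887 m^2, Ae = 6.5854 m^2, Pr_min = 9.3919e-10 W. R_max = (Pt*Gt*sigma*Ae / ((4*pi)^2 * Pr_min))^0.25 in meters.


R^4 = 580157*5060.1*83.887*6.5854 / ((4*pi)^2 * 9.3919e-10) = 1.093474e+19
R_max = 1.093474e+19^0.25 = 57505 m

57505 m


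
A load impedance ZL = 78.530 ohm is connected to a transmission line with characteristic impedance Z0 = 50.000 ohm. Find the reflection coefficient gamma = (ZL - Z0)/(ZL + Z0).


gamma = (78.530 - 50.000) / (78.530 + 50.000) = 0.2220

0.2220


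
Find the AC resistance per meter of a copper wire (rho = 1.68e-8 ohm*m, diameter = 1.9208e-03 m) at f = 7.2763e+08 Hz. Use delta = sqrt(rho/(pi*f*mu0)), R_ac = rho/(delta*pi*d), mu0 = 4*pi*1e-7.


delta = sqrt(1.68e-8 / (pi * 7.2763e+08 * 4*pi*1e-7)) = 2.418352e-06 m
R_ac = 1.68e-8 / (2.418352e-06 * pi * 1.9208e-03) = 1.151 ohm/m

1.151 ohm/m


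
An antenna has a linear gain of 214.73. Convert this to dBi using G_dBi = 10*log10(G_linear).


G_dBi = 10 * log10(214.73) = 23.32 dBi

23.32 dBi
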